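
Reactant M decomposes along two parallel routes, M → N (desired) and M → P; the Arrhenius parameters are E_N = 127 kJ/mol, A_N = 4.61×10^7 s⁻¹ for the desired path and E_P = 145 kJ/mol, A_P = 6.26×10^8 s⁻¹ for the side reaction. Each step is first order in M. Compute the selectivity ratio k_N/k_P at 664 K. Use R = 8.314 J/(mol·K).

1.92

With equal orders, S_{N/P} = k_N/k_P = (A_N/A_P)·exp[(E_P−E_N)/(RT)].
(E_P−E_N)/(RT) = (145−127)×10³/(8.314×664) = 18000/5520 = 3.261.
k_N/k_P = (4.61×10^7/6.26×10^8)·exp(3.261) = 0.07364 × 26.06 = 1.92.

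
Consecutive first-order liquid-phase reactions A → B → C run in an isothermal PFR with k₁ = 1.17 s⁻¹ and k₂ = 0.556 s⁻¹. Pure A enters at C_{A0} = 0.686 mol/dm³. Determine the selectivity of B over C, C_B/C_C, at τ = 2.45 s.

0.674

For first-order series with pure A initially, C_B(τ) = k₁C_{A0}/(k₂−k₁)·(e^(−k₁τ) − e^(−k₂τ)).
e^(−k₁τ) = e^(−1.17×2.45) = e^(−2.866) = 0.05690; e^(−k₂τ) = e^(−1.362) = 0.2561.
C_B = 1.17×0.686/(0.556−1.17) × (0.05690−0.2561) = (-1.307)×(-0.1992) = 0.2604 mol/dm³.
C_A = C_{A0}e^(−k₁τ) = 0.03903 mol/dm³, so C_C = C_{A0}−C_A−C_B = 0.3866 mol/dm³; C_B/C_C = 0.674.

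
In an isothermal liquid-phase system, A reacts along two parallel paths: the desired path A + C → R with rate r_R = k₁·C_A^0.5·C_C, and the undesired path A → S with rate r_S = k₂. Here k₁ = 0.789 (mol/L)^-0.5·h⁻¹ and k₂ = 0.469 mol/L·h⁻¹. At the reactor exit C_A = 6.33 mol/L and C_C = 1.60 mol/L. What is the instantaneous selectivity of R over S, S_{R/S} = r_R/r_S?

S_{R/S} = r_R/r_S = (k₁·C_A^0.5·C_C)/(k₂) = (k₁/k₂)·C_A^0.5·C_C.
= (0.789×6.330^0.5×1.600) / (0.469) = 3.176/0.4690 = 6.77.
Since the desired path is higher order in A, keeping C_A high (PFR or concentrated feed) favours R.

6.77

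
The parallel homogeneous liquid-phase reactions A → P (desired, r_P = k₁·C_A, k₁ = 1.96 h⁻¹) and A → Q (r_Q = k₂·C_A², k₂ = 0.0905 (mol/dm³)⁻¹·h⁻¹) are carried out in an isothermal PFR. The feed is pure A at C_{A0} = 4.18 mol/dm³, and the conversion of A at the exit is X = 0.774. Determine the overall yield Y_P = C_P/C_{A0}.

0.693

C_A = C_{A0}(1−X) = 0.9447 mol/dm³.
Along a PFR/batch, dC_P/dC_A = −r_P/(r_P+r_Q) = −k₁/(k₁+k₂·C_A).
Integrating from C_{A0} to C_A: C_P = (1.96/0.0905)·ln[(1.96+0.0905·4.18)/(1.96+0.0905·0.945)] = 21.66·ln(2.338/2.045) = 2.897 mol/dm³.
Y_P = C_P/C_{A0} = 2.897/4.18 = 0.693.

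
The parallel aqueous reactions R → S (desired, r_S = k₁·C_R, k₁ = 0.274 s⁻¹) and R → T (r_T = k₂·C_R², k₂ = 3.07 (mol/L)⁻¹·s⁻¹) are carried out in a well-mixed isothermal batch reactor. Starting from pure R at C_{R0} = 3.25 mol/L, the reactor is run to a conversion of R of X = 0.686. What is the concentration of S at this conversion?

C_R = C_{R0}(1−X) = 1.020 mol/L.
Along a PFR/batch, dC_S/dC_R = −r_S/(r_S+r_T) = −k₁/(k₁+k₂·C_R).
Integrating from C_{R0} to C_R: C_S = (0.274/3.07)·ln[(0.274+3.07·3.25)/(0.274+3.07·1.02)] = 0.08925·ln(10.25/3.407) = 0.09832 mol/L.

0.0983 mol/L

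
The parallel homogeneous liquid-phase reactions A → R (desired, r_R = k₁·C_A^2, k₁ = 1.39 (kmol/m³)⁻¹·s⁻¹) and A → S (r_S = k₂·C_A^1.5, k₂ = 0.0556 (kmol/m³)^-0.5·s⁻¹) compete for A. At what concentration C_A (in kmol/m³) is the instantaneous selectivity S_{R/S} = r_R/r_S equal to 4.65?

0.0346 kmol/m³

S_{R/S} = (k₁/k₂)·C_A^0.5 ⇒ C_A = (S·k₂/k₁)^(2).
= (4.65×0.0556/1.39)^(2) = (0.1860)^(2) = 0.0346 kmol/m³.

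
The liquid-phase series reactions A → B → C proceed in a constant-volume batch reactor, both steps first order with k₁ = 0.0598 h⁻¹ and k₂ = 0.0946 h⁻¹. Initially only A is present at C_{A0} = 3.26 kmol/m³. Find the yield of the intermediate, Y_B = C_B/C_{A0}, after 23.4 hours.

0.236

For first-order series with pure A initially, C_B(t) = k₁C_{A0}/(k₂−k₁)·(e^(−k₁t) − e^(−k₂t)).
e^(−k₁t) = e^(−0.0598×23.4) = e^(−1.399) = 0.2468; e^(−k₂t) = e^(−2.214) = 0.1093.
C_B = 0.0598×3.26/(0.0946−0.0598) × (0.2468−0.1093) = 5.602×0.1375 = 0.7701 kmol/m³.
Y_B = C_B/C_{A0} = 0.7701/3.26 = 0.236.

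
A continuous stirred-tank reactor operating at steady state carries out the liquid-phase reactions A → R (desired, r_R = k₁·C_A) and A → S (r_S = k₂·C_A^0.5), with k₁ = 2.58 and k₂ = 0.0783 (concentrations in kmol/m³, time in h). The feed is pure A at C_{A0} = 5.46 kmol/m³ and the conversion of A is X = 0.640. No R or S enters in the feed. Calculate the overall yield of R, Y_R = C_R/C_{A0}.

0.626

Exit C_A = C_{A0}(1−X) = 5.46×0.360 = 1.966 kmol/m³.
Rates in a CSTR are evaluated at the outlet concentration: r_R = 2.58×1.966 = 5.071, r_S = 0.0783×1.966^0.5 = 0.1098.
Fraction of consumed A going to R: r_R/(r_R+r_S) = 0.9788.
C_R = 0.9788·C_{A0}·X = 0.9788×5.46×0.640 = 3.42 kmol/m³; Y_R = C_R/C_{A0} = 0.626.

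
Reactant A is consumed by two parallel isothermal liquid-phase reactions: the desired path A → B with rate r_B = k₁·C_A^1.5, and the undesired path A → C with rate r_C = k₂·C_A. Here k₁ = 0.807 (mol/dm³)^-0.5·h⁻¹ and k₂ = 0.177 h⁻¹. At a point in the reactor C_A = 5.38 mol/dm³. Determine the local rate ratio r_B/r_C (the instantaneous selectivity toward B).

10.6

S_{B/C} = r_B/r_C = (k₁·C_A^1.5)/(k₂·C_A) = (k₁/k₂)·C_A^0.5.
= (0.807×5.380^1.5) / (0.177×5.380) = 10.07/0.9523 = 10.6.
Since the desired path is higher order in A, keeping C_A high (PFR or concentrated feed) favours B.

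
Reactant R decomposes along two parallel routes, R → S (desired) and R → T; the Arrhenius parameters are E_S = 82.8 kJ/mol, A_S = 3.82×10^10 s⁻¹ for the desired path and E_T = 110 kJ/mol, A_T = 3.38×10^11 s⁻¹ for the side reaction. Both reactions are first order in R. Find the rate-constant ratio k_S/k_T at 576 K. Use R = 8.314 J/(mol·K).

Since both paths have the same order in R, the concentration cancels and S_{S/T} = k_S/k_T = (A_S/A_T)·exp[(E_T−E_S)/(RT)].
(E_T−E_S)/(RT) = (110−82.8)×10³/(8.314×576) = 27200/4789 = 5.680.
k_S/k_T = (3.82×10^10/3.38×10^11)·exp(5.680) = 0.1130 × 292.9 = 33.1.
Since E_S < E_T, lowering the temperature improves selectivity toward S.

33.1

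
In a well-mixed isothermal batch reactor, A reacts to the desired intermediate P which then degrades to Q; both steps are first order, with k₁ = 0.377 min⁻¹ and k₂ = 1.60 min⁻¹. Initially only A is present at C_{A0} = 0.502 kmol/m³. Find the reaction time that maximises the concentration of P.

1.18 min

For first-order series the maximum of C_P occurs at t_opt = ln(k₂/k₁)/(k₂−k₁).
= ln(1.60/0.377)/(1.60−0.377) = ln(4.244)/1.223 = 1.446/1.223 = 1.18 min.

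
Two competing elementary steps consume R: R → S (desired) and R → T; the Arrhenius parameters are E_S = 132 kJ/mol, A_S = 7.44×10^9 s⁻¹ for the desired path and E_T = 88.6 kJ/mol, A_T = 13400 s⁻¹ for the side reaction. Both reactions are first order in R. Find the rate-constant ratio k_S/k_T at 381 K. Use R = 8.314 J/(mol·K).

0.623

k_S/k_T = (A_S/A_T)·exp[−(E_S−E_T)/(RT)] = (A_S/A_T)·exp[(E_T−E_S)/(RT)].
(E_T−E_S)/(RT) = (88.6−132)×10³/(8.314×381) = -43400/3168 = -13.70.
k_S/k_T = (7.44×10^9/13400)·exp(-13.70) = 5.552×10^5 × 1.121×10^-6 = 0.623.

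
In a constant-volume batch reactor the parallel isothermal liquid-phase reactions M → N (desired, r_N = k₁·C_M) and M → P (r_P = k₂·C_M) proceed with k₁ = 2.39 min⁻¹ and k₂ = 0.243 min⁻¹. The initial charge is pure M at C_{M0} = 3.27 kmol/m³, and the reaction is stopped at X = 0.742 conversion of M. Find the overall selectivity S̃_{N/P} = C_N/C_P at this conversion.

9.84

C_M = C_{M0}(1−X) = 0.8437 kmol/m³.
Both paths are first order in M, so the instantaneous fraction to N is constant: dC_N/d(−C_M) = k₁/(k₁+k₂) = 0.9077.
C_N = 0.9077·(C_{M0}−C_M) = 0.9077×2.426 = 2.20 kmol/m³.
C_P = (C_{M0}−C_M)−C_N = 0.2239 kmol/m³; S̃_{N/P} = 2.202/0.2239 = 9.84.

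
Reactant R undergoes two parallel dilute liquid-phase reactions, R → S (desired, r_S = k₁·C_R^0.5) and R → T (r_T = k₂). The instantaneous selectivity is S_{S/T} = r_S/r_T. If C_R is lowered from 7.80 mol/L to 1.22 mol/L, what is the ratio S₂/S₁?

0.395

S_{S/T} = (k₁/k₂)·C_R^0.5, so S₂/S₁ = (C_{R,2}/C_{R,1})^0.5.
= (1.22/7.80)^0.5 = (0.1564)^0.5 = 0.395.
Selectivity toward S falls as C_R falls — high-concentration operation is favoured.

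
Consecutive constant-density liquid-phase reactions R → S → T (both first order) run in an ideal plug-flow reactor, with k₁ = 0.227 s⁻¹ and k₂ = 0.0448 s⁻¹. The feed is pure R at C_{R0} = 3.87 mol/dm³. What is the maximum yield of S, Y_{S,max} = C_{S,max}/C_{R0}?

At the optimum, C_{S,max}/C_{R0} = (k₁/k₂)^[k₂/(k₂−k₁)].
= (0.227/0.0448)^(0.0448/(0.0448−0.227)) = (5.067)^(-0.2459) = 0.6710.

0.671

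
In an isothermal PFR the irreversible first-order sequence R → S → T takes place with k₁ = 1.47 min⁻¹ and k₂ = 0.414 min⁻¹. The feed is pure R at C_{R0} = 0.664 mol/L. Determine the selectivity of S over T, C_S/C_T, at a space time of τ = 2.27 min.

The intermediate concentration in a first-order A→B→C sequence is C_S = k₁C_{R0}(e^(−k₁τ) − e^(−k₂τ))/(k₂−k₁).
e^(−k₁τ) = e^(−1.47×2.27) = e^(−3.337) = 0.03555; e^(−k₂τ) = e^(−0.9398) = 0.3907.
C_S = 1.47×0.664/(0.414−1.47) × (0.03555−0.3907) = (-0.9243)×(-0.3552) = 0.3283 mol/L.
C_R = C_{R0}e^(−k₁τ) = 0.02360 mol/L, so C_T = C_{R0}−C_R−C_S = 0.3121 mol/L; C_S/C_T = 1.05.

1.05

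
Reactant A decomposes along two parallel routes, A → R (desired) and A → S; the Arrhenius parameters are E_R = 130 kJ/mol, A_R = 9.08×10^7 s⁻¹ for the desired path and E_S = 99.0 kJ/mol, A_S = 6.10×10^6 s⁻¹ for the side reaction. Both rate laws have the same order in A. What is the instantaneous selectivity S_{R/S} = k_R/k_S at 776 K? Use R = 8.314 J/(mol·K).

Since both paths have the same order in A, the concentration cancels and S_{R/S} = k_R/k_S = (A_R/A_S)·exp[(E_S−E_R)/(RT)].
(E_S−E_R)/(RT) = (99.0−130)×10³/(8.314×776) = -31000/6452 = -4.805.
k_R/k_S = (9.08×10^7/6.10×10^6)·exp(-4.805) = 14.89 × 0.008189 = 0.122.

0.122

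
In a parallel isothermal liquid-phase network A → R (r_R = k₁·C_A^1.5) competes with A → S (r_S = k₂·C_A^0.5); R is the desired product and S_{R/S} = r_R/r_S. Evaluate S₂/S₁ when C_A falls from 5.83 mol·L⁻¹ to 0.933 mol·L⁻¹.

0.160

S_{R/S} = (k₁/k₂)·C_A, so S₂/S₁ = (C_{A,2}/C_{A,1}).
= 0.933/5.83 = 0.160.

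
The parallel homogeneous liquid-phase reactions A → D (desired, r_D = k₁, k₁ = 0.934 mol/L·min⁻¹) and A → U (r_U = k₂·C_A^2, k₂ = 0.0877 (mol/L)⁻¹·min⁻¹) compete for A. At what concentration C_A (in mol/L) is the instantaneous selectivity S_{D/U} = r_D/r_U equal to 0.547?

S_{D/U} = (k₁/k₂)·C_A^-2 ⇒ C_A = (S·k₂/k₁)^(-0.5).
= (0.547×0.0877/0.934)^(-0.5) = (0.05136)^(-0.5) = 4.41 mol/L.

4.41 mol/L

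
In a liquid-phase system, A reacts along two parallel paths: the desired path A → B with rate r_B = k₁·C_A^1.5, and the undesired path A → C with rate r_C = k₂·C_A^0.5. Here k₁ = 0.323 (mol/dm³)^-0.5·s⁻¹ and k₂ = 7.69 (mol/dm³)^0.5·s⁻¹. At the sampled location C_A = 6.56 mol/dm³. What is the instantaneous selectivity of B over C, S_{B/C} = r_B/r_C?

0.276

S_{B/C} = r_B/r_C = (k₁·C_A^1.5)/(k₂·C_A^0.5) = (k₁/k₂)·C_A.
= (0.323×6.560^1.5) / (7.69×6.560^0.5) = 5.427/19.70 = 0.276.
Since the desired path is higher order in A, keeping C_A high (PFR or concentrated feed) favours B.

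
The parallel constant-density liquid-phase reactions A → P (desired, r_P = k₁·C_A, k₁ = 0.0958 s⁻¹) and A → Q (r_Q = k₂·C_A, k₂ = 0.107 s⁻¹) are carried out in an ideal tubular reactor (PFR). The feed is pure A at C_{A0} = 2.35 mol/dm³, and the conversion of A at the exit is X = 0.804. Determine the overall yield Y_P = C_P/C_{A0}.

C_A = C_{A0}(1−X) = 0.4606 mol/dm³.
Both paths are first order in A, so the instantaneous fraction to P is constant: dC_P/d(−C_A) = k₁/(k₁+k₂) = 0.4724.
C_P = 0.4724·(C_{A0}−C_A) = 0.4724×1.889 = 0.893 mol/dm³.
Y_P = C_P/C_{A0} = 0.8925/2.35 = 0.380.

0.380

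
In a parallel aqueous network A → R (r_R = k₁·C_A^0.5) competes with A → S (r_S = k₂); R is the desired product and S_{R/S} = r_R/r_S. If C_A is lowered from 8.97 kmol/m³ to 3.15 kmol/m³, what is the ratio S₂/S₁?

0.593

S_{R/S} = (k₁/k₂)·C_A^0.5, so S₂/S₁ = (C_{A,2}/C_{A,1})^0.5.
= (3.15/8.97)^0.5 = (0.3512)^0.5 = 0.593.
Selectivity toward R falls as C_A falls — high-concentration operation is favoured.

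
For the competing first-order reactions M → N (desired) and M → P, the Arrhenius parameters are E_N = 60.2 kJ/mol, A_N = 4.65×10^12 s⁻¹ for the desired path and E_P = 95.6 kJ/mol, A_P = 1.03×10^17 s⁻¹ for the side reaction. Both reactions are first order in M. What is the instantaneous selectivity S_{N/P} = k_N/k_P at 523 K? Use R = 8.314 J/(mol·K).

k_N/k_P = (A_N/A_P)·exp[−(E_N−E_P)/(RT)] = (A_N/A_P)·exp[(E_P−E_N)/(RT)].
(E_P−E_N)/(RT) = (95.6−60.2)×10³/(8.314×523) = 35400/4348 = 8.141.
k_N/k_P = (4.65×10^12/1.03×10^17)·exp(8.141) = 4.515×10^-5 × 3433 = 0.155.
Since E_N < E_P, lowering the temperature improves selectivity toward N.

0.155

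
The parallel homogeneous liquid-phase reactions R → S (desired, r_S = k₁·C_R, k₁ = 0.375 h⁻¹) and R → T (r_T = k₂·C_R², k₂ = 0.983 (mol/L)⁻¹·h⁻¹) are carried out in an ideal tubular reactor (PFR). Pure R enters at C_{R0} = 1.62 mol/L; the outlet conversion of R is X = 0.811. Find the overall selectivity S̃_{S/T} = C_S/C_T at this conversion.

0.450

C_R = C_{R0}(1−X) = 0.3062 mol/L.
Along a PFR/batch, dC_S/dC_R = −r_S/(r_S+r_T) = −k₁/(k₁+k₂·C_R).
Integrating from C_{R0} to C_R: C_S = (0.375/0.983)·ln[(0.375+0.983·1.62)/(0.375+0.983·0.306)] = 0.3815·ln(1.967/0.6760) = 0.4076 mol/L.
C_T = (C_{R0}−C_R)−C_S = 0.9063 mol/L; S̃_{S/T} = 0.4076/0.9063 = 0.450.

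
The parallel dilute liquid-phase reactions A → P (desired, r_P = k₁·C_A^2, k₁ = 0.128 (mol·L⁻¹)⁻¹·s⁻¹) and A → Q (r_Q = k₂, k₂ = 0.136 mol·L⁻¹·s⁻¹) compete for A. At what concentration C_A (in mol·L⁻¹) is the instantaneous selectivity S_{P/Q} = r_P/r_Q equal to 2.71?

S_{P/Q} = (k₁/k₂)·C_A^2 ⇒ C_A = (S·k₂/k₁)^(0.5).
= (2.71×0.136/0.128)^(0.5) = (2.879)^(0.5) = 1.70 mol·L⁻¹.

1.70 mol·L⁻¹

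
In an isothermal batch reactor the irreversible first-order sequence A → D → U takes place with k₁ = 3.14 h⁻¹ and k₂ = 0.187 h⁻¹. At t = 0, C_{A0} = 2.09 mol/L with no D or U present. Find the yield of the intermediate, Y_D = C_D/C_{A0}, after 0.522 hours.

0.758

The intermediate concentration in a first-order A→B→C sequence is C_D = k₁C_{A0}(e^(−k₁t) − e^(−k₂t))/(k₂−k₁).
e^(−k₁t) = e^(−3.14×0.522) = e^(−1.639) = 0.1942; e^(−k₂t) = e^(−0.09761) = 0.9070.
C_D = 3.14×2.09/(0.187−3.14) × (0.1942−0.9070) = (-2.222)×(-0.7128) = 1.584 mol/L.
Y_D = C_D/C_{A0} = 1.584/2.09 = 0.758.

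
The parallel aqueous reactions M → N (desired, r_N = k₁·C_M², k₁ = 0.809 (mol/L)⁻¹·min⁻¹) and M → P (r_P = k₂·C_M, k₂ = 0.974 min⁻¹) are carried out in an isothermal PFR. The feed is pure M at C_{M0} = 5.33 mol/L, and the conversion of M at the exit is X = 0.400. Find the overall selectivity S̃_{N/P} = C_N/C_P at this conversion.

C_M = C_{M0}(1−X) = 3.198 mol/L.
Along a PFR/batch, dC_P/dC_M = −r_P/(r_N+r_P) = −k₂/(k₂+k₁·C_M).
Integrating from C_{M0} to C_M: C_P = (0.974/0.809)·ln[(0.974+0.809·5.33)/(0.974+0.809·3.20)] = 1.204·ln(5.286/3.561) = 0.4755 mol/L.
Then C_N = (C_{M0}−C_M) − C_P = 2.132 − 0.4755 = 1.656 mol/L.
S̃_{N/P} = C_N/C_P = 1.656/0.4755 = 3.48.

3.48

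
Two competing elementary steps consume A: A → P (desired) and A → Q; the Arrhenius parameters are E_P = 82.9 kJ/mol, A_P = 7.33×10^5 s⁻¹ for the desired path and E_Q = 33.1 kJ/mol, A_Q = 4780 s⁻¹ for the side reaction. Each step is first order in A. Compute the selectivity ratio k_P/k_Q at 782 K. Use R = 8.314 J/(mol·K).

0.0723

Since both paths have the same order in A, the concentration cancels and S_{P/Q} = k_P/k_Q = (A_P/A_Q)·exp[(E_Q−E_P)/(RT)].
(E_Q−E_P)/(RT) = (33.1−82.9)×10³/(8.314×782) = -49800/6502 = -7.660.
k_P/k_Q = (7.33×10^5/4780)·exp(-7.660) = 153.3 × 4.714×10^-4 = 0.0723.
Since E_P > E_Q, raising the temperature improves selectivity toward P.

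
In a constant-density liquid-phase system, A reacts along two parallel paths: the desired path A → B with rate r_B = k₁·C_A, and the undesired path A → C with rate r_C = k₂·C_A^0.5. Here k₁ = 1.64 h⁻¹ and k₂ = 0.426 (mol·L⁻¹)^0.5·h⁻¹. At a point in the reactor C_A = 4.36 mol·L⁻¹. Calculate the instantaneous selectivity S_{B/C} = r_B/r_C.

8.04

S_{B/C} = r_B/r_C = (k₁·C_A)/(k₂·C_A^0.5) = (k₁/k₂)·C_A^0.5.
= (1.64×4.360) / (0.426×4.360^0.5) = 7.150/0.8895 = 8.04.
Since the desired path is higher order in A, keeping C_A high (PFR or concentrated feed) favours B.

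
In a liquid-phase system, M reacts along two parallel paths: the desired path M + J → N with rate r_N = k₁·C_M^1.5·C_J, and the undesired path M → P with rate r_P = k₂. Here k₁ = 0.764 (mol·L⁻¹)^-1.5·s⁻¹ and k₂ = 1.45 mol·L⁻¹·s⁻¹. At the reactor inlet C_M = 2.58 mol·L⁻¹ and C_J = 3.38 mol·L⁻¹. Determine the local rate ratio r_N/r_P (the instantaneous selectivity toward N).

7.38

S_{N/P} = r_N/r_P = (k₁·C_M^1.5·C_J)/(k₂) = (k₁/k₂)·C_M^1.5·C_J.
= (0.764×2.580^1.5×3.380) / (1.45) = 10.70/1.450 = 7.38.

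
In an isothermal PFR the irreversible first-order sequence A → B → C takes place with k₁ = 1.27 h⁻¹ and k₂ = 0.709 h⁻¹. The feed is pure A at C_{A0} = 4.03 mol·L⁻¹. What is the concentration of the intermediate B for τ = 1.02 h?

1.93 mol·L⁻¹

The intermediate concentration in a first-order A→B→C sequence is C_B = k₁C_{A0}(e^(−k₁τ) − e^(−k₂τ))/(k₂−k₁).
e^(−k₁τ) = e^(−1.27×1.02) = e^(−1.295) = 0.2738; e^(−k₂τ) = e^(−0.7232) = 0.4852.
C_B = 1.27×4.03/(0.709−1.27) × (0.2738−0.4852) = (-9.123)×(-0.2114) = 1.929 mol·L⁻¹.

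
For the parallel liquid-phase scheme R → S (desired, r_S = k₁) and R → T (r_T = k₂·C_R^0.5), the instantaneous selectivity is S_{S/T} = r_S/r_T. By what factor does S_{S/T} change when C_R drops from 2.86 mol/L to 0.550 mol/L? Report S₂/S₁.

2.28

S_{S/T} = (k₁/k₂)·C_R^-0.5, so S₂/S₁ = (C_{R,2}/C_{R,1})^-0.5.
= (0.550/2.86)^(-0.5) = (0.1923)^(-0.5) = 2.28.
Selectivity toward S rises as C_R falls — low-concentration operation is favoured.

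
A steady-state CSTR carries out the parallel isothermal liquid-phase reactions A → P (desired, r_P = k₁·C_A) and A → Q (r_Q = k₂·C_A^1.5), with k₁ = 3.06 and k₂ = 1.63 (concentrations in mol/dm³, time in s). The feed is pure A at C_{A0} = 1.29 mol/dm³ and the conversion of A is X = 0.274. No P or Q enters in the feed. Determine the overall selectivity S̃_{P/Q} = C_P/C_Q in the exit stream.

1.94

Exit C_A = C_{A0}(1−X) = 1.29×0.726 = 0.9365 mol/dm³.
Rates in a CSTR are evaluated at the outlet concentration: r_P = 3.06×0.9365 = 2.866, r_Q = 1.63×0.9365^1.5 = 1.477.
Overall selectivity = C_P/C_Q = r_Pτ/(r_Qτ) = r_P/r_Q = 1.94.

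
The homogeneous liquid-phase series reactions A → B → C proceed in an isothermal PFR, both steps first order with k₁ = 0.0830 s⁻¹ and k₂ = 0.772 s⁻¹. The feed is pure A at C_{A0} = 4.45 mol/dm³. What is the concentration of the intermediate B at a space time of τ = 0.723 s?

0.198 mol/dm³

Solving the coupled first-order balances gives C_B(τ) = [k₁/(k₂−k₁)]·C_{A0}·(e^(−k₁τ) − e^(−k₂τ)).
e^(−k₁τ) = e^(−0.0830×0.723) = e^(−0.06001) = 0.9418; e^(−k₂τ) = e^(−0.5582) = 0.5723.
C_B = 0.0830×4.45/(0.772−0.0830) × (0.9418−0.5723) = 0.5361×0.3695 = 0.1981 mol/dm³.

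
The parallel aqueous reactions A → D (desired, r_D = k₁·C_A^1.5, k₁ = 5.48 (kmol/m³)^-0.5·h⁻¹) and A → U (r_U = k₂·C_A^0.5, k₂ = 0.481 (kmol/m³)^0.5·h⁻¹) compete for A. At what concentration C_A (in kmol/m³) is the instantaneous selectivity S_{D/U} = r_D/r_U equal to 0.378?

0.0332 kmol/m³

S_{D/U} = (k₁/k₂)·C_A ⇒ C_A = S·k₂/k₁.
= 0.378×0.481/5.48 = 0.0332 kmol/m³.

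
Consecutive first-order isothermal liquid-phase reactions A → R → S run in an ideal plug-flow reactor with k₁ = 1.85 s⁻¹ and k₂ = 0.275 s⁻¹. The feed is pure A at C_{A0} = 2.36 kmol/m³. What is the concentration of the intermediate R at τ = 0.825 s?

1.61 kmol/m³

For first-order series with pure A initially, C_R(τ) = k₁C_{A0}/(k₂−k₁)·(e^(−k₁τ) − e^(−k₂τ)).
e^(−k₁τ) = e^(−1.85×0.825) = e^(−1.526) = 0.2173; e^(−k₂τ) = e^(−0.2269) = 0.7970.
C_R = 1.85×2.36/(0.275−1.85) × (0.2173−0.7970) = (-2.772)×(-0.5797) = 1.607 kmol/m³.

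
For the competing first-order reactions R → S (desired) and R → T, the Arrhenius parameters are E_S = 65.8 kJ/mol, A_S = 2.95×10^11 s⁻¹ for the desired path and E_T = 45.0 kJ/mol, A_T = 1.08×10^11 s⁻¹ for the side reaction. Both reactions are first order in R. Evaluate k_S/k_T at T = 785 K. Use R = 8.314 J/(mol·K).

0.113

k_S/k_T = (A_S/A_T)·exp[−(E_S−E_T)/(RT)] = (A_S/A_T)·exp[(E_T−E_S)/(RT)].
(E_T−E_S)/(RT) = (45.0−65.8)×10³/(8.314×785) = -20800/6526 = -3.187.
k_S/k_T = (2.95×10^11/1.08×10^11)·exp(-3.187) = 2.731 × 0.04130 = 0.113.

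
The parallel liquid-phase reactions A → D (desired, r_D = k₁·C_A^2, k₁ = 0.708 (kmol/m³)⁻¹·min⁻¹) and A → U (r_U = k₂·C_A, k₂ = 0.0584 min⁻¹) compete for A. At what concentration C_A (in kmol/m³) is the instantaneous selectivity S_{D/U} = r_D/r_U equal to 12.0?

S_{D/U} = (k₁/k₂)·C_A ⇒ C_A = S·k₂/k₁.
= 12.0×0.0584/0.708 = 0.990 kmol/m³.

0.990 kmol/m³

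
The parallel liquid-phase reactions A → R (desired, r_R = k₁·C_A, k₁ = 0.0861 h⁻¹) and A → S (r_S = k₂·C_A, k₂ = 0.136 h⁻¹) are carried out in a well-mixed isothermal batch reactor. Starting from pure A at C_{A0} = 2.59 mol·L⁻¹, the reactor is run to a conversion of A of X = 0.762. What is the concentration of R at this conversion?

C_A = C_{A0}(1−X) = 0.6164 mol·L⁻¹.
Both paths are first order in A, so the instantaneous fraction to R is constant: dC_R/d(−C_A) = k₁/(k₁+k₂) = 0.3877.
C_R = 0.3877·(C_{A0}−C_A) = 0.3877×1.974 = 0.765 mol·L⁻¹.

0.765 mol·L⁻¹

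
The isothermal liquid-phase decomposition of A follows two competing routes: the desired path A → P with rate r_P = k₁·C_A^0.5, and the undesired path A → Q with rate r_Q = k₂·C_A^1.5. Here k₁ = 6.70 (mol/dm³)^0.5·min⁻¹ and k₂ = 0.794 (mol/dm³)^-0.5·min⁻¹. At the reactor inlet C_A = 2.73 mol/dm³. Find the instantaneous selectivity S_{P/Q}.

3.09

S_{P/Q} = r_P/r_Q = (k₁·C_A^0.5)/(k₂·C_A^1.5) = (k₁/k₂)·C_A⁻¹.
= (6.70×2.730^0.5) / (0.794×2.730^1.5) = 11.07/3.581 = 3.09.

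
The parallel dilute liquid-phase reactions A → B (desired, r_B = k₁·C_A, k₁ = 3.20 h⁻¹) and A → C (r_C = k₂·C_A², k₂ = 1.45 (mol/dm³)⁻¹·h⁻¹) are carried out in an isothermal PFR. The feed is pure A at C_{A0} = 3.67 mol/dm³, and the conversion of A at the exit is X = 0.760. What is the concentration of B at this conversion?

C_A = C_{A0}(1−X) = 0.8808 mol/dm³.
Along a PFR/batch, dC_B/dC_A = −r_B/(r_B+r_C) = −k₁/(k₁+k₂·C_A).
Integrating from C_{A0} to C_A: C_B = (3.20/1.45)·ln[(3.20+1.45·3.67)/(3.20+1.45·0.881)] = 2.207·ln(8.521/4.477) = 1.420 mol/dm³.

1.42 mol/dm³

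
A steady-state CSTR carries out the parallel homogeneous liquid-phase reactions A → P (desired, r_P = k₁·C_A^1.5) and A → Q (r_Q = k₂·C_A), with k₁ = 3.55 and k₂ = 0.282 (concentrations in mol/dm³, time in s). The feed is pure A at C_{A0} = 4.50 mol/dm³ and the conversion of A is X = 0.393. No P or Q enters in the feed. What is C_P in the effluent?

Exit C_A = C_{A0}(1−X) = 4.50×0.607 = 2.732 mol/dm³.
Rates in a CSTR are evaluated at the outlet concentration: r_P = 3.55×2.732^1.5 = 16.03, r_Q = 0.282×2.732 = 0.7703.
Fraction of consumed A going to P: r_P/(r_P+r_Q) = 0.9541.
C_P = 0.9541·C_{A0}·X = 0.9541×4.50×0.393 = 1.69 mol/dm³.

1.69 mol/dm³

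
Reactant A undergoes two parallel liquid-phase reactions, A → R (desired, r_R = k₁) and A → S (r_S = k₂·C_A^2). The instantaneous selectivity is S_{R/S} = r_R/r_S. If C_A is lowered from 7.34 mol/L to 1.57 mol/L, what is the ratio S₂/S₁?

21.9

S_{R/S} = (k₁/k₂)·C_A^-2, so S₂/S₁ = (C_{A,2}/C_{A,1})^-2.
= (1.57/7.34)^(-2) = (0.2139)^(-2) = 21.9.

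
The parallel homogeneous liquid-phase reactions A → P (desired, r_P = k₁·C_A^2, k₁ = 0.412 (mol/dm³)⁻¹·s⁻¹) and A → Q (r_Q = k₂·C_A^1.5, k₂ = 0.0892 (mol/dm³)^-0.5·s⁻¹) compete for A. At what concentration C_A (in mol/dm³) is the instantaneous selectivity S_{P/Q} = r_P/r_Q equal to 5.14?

S_{P/Q} = (k₁/k₂)·C_A^0.5 ⇒ C_A = (S·k₂/k₁)^(2).
= (5.14×0.0892/0.412)^(2) = (1.113)^(2) = 1.24 mol/dm³.

1.24 mol/dm³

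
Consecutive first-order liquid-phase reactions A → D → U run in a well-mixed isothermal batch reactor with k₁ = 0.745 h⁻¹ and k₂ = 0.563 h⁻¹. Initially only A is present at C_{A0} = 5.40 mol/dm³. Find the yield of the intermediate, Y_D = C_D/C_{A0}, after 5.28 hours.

For first-order series with pure A initially, C_D(t) = k₁C_{A0}/(k₂−k₁)·(e^(−k₁t) − e^(−k₂t)).
e^(−k₁t) = e^(−0.745×5.28) = e^(−3.934) = 0.01957; e^(−k₂t) = e^(−2.973) = 0.05117.
C_D = 0.745×5.40/(0.563−0.745) × (0.01957−0.05117) = (-22.10)×(-0.03159) = 0.6984 mol/dm³.
Y_D = C_D/C_{A0} = 0.6984/5.40 = 0.129.

0.129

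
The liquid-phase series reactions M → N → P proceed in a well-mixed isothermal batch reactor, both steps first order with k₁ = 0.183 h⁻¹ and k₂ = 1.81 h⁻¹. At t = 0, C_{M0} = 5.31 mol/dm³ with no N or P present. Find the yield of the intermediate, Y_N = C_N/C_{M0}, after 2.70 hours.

0.0678

The intermediate concentration in a first-order A→B→C sequence is C_N = k₁C_{M0}(e^(−k₁t) − e^(−k₂t))/(k₂−k₁).
e^(−k₁t) = e^(−0.183×2.70) = e^(−0.4941) = 0.6101; e^(−k₂t) = e^(−4.887) = 0.007544.
C_N = 0.183×5.31/(1.81−0.183) × (0.6101−0.007544) = 0.5973×0.6026 = 0.3599 mol/dm³.
Y_N = C_N/C_{M0} = 0.3599/5.31 = 0.0678.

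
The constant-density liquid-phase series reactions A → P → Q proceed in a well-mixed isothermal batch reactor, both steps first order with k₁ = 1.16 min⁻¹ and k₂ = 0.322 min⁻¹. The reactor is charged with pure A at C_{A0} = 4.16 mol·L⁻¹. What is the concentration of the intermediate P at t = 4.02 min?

Solving the coupled first-order balances gives C_P(t) = [k₁/(k₂−k₁)]·C_{A0}·(e^(−k₁t) − e^(−k₂t)).
e^(−k₁t) = e^(−1.16×4.02) = e^(−4.663) = 0.009436; e^(−k₂t) = e^(−1.294) = 0.2741.
C_P = 1.16×4.16/(0.322−1.16) × (0.009436−0.2741) = (-5.758)×(-0.2646) = 1.524 mol·L⁻¹.

1.52 mol·L⁻¹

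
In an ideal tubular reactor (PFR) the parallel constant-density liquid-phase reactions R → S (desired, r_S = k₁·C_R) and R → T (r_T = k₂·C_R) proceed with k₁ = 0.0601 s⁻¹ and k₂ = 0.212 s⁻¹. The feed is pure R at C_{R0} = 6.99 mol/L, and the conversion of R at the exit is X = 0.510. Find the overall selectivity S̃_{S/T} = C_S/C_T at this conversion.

C_R = C_{R0}(1−X) = 3.425 mol/L.
Both paths are first order in R, so the instantaneous fraction to S is constant: dC_S/d(−C_R) = k₁/(k₁+k₂) = 0.2209.
C_S = 0.2209·(C_{R0}−C_R) = 0.2209×3.565 = 0.787 mol/L.
C_T = (C_{R0}−C_R)−C_S = 2.778 mol/L; S̃_{S/T} = 0.7874/2.778 = 0.283.

0.283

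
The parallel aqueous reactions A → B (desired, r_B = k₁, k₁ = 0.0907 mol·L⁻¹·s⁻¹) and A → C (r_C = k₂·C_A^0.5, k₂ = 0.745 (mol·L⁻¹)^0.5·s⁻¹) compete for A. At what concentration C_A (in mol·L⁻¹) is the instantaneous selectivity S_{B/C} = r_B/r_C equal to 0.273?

S_{B/C} = (k₁/k₂)·C_A^-0.5 ⇒ C_A = (S·k₂/k₁)^(-2).
= (0.273×0.745/0.0907)^(-2) = (2.242)^(-2) = 0.199 mol·L⁻¹.

0.199 mol·L⁻¹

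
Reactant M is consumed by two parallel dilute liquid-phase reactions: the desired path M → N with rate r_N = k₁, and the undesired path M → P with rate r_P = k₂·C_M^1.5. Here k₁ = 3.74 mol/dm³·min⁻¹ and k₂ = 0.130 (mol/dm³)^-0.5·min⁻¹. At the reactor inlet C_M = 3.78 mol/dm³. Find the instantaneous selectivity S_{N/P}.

S_{N/P} = r_N/r_P = (k₁)/(k₂·C_M^1.5) = (k₁/k₂)·C_M^-1.5.
= (3.74) / (0.130×3.780^1.5) = 3.740/0.9554 = 3.91.

3.91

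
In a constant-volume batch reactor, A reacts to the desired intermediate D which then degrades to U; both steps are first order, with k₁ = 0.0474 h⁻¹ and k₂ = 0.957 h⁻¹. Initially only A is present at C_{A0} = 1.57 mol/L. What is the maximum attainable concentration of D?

0.0665 mol/L

For a first-order series the maximum intermediate yield is C_{D,max}/C_{A0} = (k₁/k₂)^[k₂/(k₂−k₁)].
= (0.0474/0.957)^(0.957/(0.957−0.0474)) = (0.04953)^(1.052) = 0.04235.
C_{D,max} = 0.04235×1.57 = 0.0665 mol/L.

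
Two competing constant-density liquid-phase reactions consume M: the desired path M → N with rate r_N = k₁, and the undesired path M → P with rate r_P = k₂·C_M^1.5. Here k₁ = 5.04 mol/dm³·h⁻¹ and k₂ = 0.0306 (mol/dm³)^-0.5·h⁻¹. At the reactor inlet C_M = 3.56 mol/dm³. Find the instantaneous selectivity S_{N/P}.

24.5

S_{N/P} = r_N/r_P = (k₁)/(k₂·C_M^1.5) = (k₁/k₂)·C_M^-1.5.
= (5.04) / (0.0306×3.560^1.5) = 5.040/0.2055 = 24.5.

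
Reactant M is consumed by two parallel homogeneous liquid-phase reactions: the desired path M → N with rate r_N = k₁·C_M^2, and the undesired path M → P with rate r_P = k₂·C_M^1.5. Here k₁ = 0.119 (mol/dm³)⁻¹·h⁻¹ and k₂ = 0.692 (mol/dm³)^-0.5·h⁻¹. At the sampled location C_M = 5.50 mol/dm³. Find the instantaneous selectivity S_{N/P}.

S_{N/P} = r_N/r_P = (k₁·C_M^2)/(k₂·C_M^1.5) = (k₁/k₂)·C_M^0.5.
= (0.119×5.500^2) / (0.692×5.500^1.5) = 3.600/8.926 = 0.403.
Since the desired path is higher order in M, keeping C_M high (PFR or concentrated feed) favours N.

0.403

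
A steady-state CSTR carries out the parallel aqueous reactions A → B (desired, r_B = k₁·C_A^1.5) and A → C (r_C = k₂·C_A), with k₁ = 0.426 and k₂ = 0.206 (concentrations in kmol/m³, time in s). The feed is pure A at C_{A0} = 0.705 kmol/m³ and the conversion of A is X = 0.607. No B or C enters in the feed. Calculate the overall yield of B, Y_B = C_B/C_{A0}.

0.316

Exit C_A = C_{A0}(1−X) = 0.705×0.393 = 0.2771 kmol/m³.
In a CSTR the entire volume is at exit conditions, so r_B = 0.426×0.2771^1.5 = 0.06213 and r_C = 0.206×0.2771 = 0.05708.
Fraction of consumed A going to B: r_B/(r_B+r_C) = 0.5212.
C_B = 0.5212·C_{A0}·X = 0.5212×0.705×0.607 = 0.223 kmol/m³; Y_B = C_B/C_{A0} = 0.316.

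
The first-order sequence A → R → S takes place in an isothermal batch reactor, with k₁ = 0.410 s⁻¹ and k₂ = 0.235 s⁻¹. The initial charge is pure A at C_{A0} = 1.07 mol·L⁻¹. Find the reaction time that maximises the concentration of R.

3.18 s

Setting dC_R/dt = 0 gives t_opt = ln(k₂/k₁)/(k₂−k₁).
= ln(0.235/0.410)/(0.235−0.410) = ln(0.5732)/-0.1750 = -0.5566/-0.1750 = 3.18 s.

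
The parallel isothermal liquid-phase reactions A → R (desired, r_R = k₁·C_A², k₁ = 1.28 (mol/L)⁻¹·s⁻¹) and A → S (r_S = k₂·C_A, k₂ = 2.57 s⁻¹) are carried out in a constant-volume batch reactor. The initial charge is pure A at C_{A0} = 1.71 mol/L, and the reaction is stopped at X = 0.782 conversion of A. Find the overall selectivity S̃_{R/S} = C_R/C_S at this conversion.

0.494

C_A = C_{A0}(1−X) = 0.3728 mol/L.
Along a PFR/batch, dC_S/dC_A = −r_S/(r_R+r_S) = −k₂/(k₂+k₁·C_A).
Integrating from C_{A0} to C_A: C_S = (2.57/1.28)·ln[(2.57+1.28·1.71)/(2.57+1.28·0.373)] = 2.008·ln(4.759/3.047) = 0.8951 mol/L.
Then C_R = (C_{A0}−C_A) − C_S = 1.337 − 0.8951 = 0.4422 mol/L.
S̃_{R/S} = C_R/C_S = 0.4422/0.8951 = 0.494.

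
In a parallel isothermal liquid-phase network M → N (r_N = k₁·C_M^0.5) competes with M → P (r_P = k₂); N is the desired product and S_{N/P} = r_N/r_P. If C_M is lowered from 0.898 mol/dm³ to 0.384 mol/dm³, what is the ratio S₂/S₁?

0.654

S_{N/P} = (k₁/k₂)·C_M^0.5, so S₂/S₁ = (C_{M,2}/C_{M,1})^0.5.
= (0.384/0.898)^0.5 = (0.4276)^0.5 = 0.654.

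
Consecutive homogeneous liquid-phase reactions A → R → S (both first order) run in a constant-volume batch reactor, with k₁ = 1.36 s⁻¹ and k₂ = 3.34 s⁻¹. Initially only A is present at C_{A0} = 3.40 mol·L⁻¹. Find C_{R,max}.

0.747 mol·L⁻¹

Evaluating C_R at t_opt = ln(k₂/k₁)/(k₂−k₁) gives C_{R,max}/C_{A0} = (k₁/k₂)^[k₂/(k₂−k₁)].
= (1.36/3.34)^(3.34/(3.34−1.36)) = (0.4072)^(1.687) = 0.2197.
C_{R,max} = 0.2197×3.40 = 0.747 mol·L⁻¹.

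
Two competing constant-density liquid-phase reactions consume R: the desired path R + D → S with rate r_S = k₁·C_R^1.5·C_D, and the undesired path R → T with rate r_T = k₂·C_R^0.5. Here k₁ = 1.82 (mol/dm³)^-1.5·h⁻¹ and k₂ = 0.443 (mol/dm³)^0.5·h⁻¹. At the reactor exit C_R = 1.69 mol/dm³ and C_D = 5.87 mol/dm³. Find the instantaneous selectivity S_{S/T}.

40.8

S_{S/T} = r_S/r_T = (k₁·C_R^1.5·C_D)/(k₂·C_R^0.5) = (k₁/k₂)·C_R·C_D.
= (1.82×1.690^1.5×5.870) / (0.443×1.690^0.5) = 23.47/0.5759 = 40.8.
Since the desired path is higher order in R, keeping C_R high (PFR or concentrated feed) favours S.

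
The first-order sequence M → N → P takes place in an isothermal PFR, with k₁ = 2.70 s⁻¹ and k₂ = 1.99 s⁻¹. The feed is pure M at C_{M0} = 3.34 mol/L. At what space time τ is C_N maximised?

0.430 s

For first-order series the maximum of C_N occurs at τ_opt = ln(k₂/k₁)/(k₂−k₁).
= ln(1.99/2.70)/(1.99−2.70) = ln(0.7370)/-0.7100 = -0.3051/-0.7100 = 0.430 s.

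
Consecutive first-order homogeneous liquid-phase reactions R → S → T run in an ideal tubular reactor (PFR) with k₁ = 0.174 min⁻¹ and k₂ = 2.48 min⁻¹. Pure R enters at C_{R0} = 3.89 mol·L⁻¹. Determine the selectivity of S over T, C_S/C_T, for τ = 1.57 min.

For first-order series with pure R initially, C_S(τ) = k₁C_{R0}/(k₂−k₁)·(e^(−k₁τ) − e^(−k₂τ)).
e^(−k₁τ) = e^(−0.174×1.57) = e^(−0.2732) = 0.7610; e^(−k₂τ) = e^(−3.894) = 0.02037.
C_S = 0.174×3.89/(2.48−0.174) × (0.7610−0.02037) = 0.2935×0.7406 = 0.2174 mol·L⁻¹.
C_R = C_{R0}e^(−k₁τ) = 2.960 mol·L⁻¹, so C_T = C_{R0}−C_R−C_S = 0.7125 mol·L⁻¹; C_S/C_T = 0.305.

0.305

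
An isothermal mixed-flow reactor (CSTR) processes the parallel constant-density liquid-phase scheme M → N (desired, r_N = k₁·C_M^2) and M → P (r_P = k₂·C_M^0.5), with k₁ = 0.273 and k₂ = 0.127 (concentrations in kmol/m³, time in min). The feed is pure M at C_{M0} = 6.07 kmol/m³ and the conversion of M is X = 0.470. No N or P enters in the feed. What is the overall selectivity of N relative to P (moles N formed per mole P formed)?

12.4

Exit C_M = C_{M0}(1−X) = 6.07×0.530 = 3.217 kmol/m³.
In a CSTR the entire volume is at exit conditions, so r_N = 0.273×3.217^2 = 2.825 and r_P = 0.127×3.217^0.5 = 0.2278.
Overall selectivity = C_N/C_P = r_Nτ/(r_Pτ) = r_N/r_P = 12.4.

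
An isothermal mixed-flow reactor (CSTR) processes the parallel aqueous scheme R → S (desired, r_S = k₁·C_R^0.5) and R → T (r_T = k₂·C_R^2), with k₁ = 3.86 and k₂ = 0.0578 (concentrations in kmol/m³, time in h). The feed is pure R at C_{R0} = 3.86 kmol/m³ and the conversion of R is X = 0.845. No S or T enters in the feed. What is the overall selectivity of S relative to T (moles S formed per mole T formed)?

Exit C_R = C_{R0}(1−X) = 3.86×0.155 = 0.5983 kmol/m³.
A CSTR operates uniformly at the exit composition, giving r_S = 2.986 and r_T = 0.02069 (each k·C_R^n at C_R = 0.5983).
Overall selectivity = C_S/C_T = r_Sτ/(r_Tτ) = r_S/r_T = 144.

144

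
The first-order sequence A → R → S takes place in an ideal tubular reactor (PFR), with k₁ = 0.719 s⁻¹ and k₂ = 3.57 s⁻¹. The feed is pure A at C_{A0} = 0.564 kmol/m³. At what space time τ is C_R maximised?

For first-order series the maximum of C_R occurs at τ_opt = ln(k₂/k₁)/(k₂−k₁).
= ln(3.57/0.719)/(3.57−0.719) = ln(4.965)/2.851 = 1.602/2.851 = 0.562 s.

0.562 s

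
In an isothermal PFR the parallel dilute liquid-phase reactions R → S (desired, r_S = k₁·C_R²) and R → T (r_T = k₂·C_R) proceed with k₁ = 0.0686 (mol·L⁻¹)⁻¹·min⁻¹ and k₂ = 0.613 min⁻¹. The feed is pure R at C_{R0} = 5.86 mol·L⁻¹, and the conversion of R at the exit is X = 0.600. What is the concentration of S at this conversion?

1.09 mol·L⁻¹

C_R = C_{R0}(1−X) = 2.344 mol·L⁻¹.
Along a PFR/batch, dC_T/dC_R = −r_T/(r_S+r_T) = −k₂/(k₂+k₁·C_R).
Integrating from C_{R0} to C_R: C_T = (0.613/0.0686)·ln[(0.613+0.0686·5.86)/(0.613+0.0686·2.34)] = 8.936·ln(1.015/0.7738) = 2.425 mol·L⁻¹.
Then C_S = (C_{R0}−C_R) − C_T = 3.516 − 2.425 = 1.091 mol·L⁻¹.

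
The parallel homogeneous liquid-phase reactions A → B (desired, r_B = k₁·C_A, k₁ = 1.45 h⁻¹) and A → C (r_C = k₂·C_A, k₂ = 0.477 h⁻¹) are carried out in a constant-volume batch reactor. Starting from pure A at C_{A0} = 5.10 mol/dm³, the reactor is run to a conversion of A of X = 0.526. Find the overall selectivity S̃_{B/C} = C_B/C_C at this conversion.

C_A = C_{A0}(1−X) = 2.417 mol/dm³.
Both paths are first order in A, so the instantaneous fraction to B is constant: dC_B/d(−C_A) = k₁/(k₁+k₂) = 0.7525.
C_B = 0.7525·(C_{A0}−C_A) = 0.7525×2.683 = 2.02 mol/dm³.
C_C = (C_{A0}−C_A)−C_B = 0.6640 mol/dm³; S̃_{B/C} = 2.019/0.6640 = 3.04.

3.04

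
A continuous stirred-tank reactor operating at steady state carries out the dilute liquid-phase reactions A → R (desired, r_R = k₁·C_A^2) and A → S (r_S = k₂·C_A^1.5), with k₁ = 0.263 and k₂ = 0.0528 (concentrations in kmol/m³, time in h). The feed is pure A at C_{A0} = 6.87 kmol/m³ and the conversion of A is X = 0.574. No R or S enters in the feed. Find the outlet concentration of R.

Exit C_A = C_{A0}(1−X) = 6.87×0.426 = 2.927 kmol/m³.
In a CSTR the entire volume is at exit conditions, so r_R = 0.263×2.927^2 = 2.253 and r_S = 0.0528×2.927^1.5 = 0.2644.
Fraction of consumed A going to R: r_R/(r_R+r_S) = 0.8950.
C_R = 0.8950·C_{A0}·X = 0.8950×6.87×0.574 = 3.53 kmol/m³.

3.53 kmol/m³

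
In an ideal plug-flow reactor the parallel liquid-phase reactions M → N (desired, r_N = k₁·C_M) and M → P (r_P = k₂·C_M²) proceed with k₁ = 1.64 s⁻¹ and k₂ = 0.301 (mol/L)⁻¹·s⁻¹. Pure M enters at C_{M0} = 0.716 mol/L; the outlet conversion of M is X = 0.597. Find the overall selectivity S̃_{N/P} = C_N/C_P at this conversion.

C_M = C_{M0}(1−X) = 0.2885 mol/L.
Along a PFR/batch, dC_N/dC_M = −r_N/(r_N+r_P) = −k₁/(k₁+k₂·C_M).
Integrating from C_{M0} to C_M: C_N = (1.64/0.301)·ln[(1.64+0.301·0.716)/(1.64+0.301·0.289)] = 5.449·ln(1.856/1.727) = 0.3915 mol/L.
C_P = (C_{M0}−C_M)−C_N = 0.03591 mol/L; S̃_{N/P} = 0.3915/0.03591 = 10.9.

10.9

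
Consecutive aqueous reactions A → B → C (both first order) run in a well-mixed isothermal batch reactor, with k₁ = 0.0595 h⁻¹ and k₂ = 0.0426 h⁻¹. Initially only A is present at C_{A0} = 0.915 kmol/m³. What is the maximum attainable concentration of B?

0.394 kmol/m³

At the optimum, C_{B,max}/C_{A0} = (k₁/k₂)^[k₂/(k₂−k₁)].
= (0.0595/0.0426)^(0.0426/(0.0426−0.0595)) = (1.397)^(-2.521) = 0.4308.
C_{B,max} = 0.4308×0.915 = 0.394 kmol/m³.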